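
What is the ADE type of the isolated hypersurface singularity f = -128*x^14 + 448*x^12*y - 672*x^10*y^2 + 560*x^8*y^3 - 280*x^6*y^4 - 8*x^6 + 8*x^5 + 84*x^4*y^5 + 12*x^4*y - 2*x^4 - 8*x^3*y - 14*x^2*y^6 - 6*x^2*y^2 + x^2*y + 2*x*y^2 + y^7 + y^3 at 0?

D_8

The Hessian of f at 0 is [[0, 0], [0, 0]] with rank 0, so corank 2. A Groebner basis of the Jacobian ideal J(f) in C{x,y} is {4*x^2/9 + x*y^3 + 25*x*y^2/6 + 73*x*y/36 + 17*y^3/9 + 19*y^2/12, -4*x^2/3 - 21*x*y^2/2 - 35*x*y/6 + y^4 - 25*y^3/6 - 9*y^2/2, x^3 - 8*x^2/9 - 7*x*y^2/3 - 37*x*y/18 - 7*y^3/9 - 7*y^2/6, x^2*y - x*y/2 - y^2/2}; counting standard monomials gives mu = 8. Corank 2; j^3 = y*(x + y)^2 has shape L^2 M (L != M), so D-series; mu = 8 gives D_8.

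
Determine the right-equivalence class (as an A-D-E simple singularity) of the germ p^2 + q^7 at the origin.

The Hessian of f at 0 is [[2, 0], [0, 0]] with rank 1, so corank 1. A Groebner basis of the Jacobian ideal J(f) in C{p,q} is {q^6, p}; counting standard monomials gives mu = 6. Corank 1: A-series; mu = 6 gives A_6.

A6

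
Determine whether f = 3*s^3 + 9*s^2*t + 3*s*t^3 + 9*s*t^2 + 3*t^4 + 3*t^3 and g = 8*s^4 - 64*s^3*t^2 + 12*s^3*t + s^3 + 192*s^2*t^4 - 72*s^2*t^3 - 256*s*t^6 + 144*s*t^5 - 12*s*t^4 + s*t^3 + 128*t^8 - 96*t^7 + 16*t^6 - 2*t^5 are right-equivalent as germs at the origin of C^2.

Yes.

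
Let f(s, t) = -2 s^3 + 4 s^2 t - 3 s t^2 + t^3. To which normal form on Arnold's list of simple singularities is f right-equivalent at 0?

The Hessian of f at 0 has rank 0. Corank 2; j^3 = -(s - t)*(2*s^2 - 2*s*t + t^2) splits into three distinct lines over C (the quadratic factor has nonzero discriminant), so D_4.

D_{4}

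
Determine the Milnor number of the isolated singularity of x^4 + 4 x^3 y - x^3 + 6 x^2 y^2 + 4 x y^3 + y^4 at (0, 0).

The Hessian of f at 0 has rank 0. Corank 2; j^3 = -x^3 is a perfect cube, so E-series; the 4-jet and mu = 6 give E_6.

6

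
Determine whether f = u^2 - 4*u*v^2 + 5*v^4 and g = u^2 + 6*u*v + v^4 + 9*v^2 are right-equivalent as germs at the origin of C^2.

The Hessian of f at 0 has rank 1. Corank 1: A-series; mu = 3 gives A_3. The Hessian of g at 0 has rank 1. Corank 1: A-series; mu = 3 gives A_3. Both have type A_3, hence right-equivalent.

Yes.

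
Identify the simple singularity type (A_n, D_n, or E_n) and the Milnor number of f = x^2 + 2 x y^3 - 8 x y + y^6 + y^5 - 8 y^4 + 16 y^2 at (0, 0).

The Hessian of f at 0 has rank 1. Corank 1: A-series; mu = 4 gives A_4.

Type A4, Milnor number mu = 4.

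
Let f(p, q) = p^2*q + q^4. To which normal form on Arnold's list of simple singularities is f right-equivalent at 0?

D_5

The Hessian of f at 0 is [[0, 0], [0, 0]] with rank 0, so corank 2. A Groebner basis of the Jacobian ideal J(f) in C{p,q} is {p^3, p^2/4 + q^3, p*q}; counting standard monomials gives mu = 5. Corank 2; j^3 = p^2*q has shape L^2 M (L != M), so D-series; mu = 5 gives D_5.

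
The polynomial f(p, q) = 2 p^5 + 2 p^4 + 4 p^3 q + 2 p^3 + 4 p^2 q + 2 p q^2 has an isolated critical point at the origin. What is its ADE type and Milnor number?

Type D5, Milnor number mu = 5.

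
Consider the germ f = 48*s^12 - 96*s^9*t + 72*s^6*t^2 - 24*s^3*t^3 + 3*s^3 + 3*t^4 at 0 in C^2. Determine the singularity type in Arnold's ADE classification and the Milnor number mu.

Type E_6, Milnor number mu = 6.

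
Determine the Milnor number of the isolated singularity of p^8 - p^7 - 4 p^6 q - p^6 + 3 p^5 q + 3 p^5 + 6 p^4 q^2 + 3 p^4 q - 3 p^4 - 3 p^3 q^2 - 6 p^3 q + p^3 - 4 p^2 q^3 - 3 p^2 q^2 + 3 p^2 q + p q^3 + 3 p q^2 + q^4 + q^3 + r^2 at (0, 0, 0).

7

The Hessian of f at 0 has rank 1. Corank 2; j^3 = (p + q)^3 is a perfect cube, so E-series; the 4-jet and mu = 7 give E_7.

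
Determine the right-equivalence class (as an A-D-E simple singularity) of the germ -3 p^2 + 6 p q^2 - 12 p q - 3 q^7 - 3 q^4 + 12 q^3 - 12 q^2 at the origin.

The Hessian of f at 0 has rank 1. Corank 1: A-series; mu = 6 gives A_6.

A_6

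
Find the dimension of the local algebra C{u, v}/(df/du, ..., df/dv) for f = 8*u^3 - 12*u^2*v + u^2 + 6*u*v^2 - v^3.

2

The Hessian of f at 0 is [[2, 0], [0, 0]] with rank 1, so corank 1. A Groebner basis of the Jacobian ideal J(f) in C{u,v} is {v^2, u}; counting standard monomials gives mu = 2. Corank 1: A-series; mu = 2 gives A_2.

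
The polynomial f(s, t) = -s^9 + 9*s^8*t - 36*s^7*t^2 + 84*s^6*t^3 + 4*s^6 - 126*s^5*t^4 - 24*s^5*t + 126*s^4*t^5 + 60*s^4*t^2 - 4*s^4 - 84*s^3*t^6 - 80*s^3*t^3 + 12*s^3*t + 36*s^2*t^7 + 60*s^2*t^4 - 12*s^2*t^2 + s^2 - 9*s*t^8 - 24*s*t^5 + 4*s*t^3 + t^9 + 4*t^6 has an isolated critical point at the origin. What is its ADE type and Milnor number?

Type A_8, Milnor number mu = 8.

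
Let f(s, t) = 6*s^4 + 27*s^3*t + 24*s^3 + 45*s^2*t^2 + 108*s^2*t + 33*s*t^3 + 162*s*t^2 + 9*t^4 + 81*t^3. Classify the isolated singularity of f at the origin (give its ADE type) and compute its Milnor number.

Type E_7, Milnor number mu = 7.

The Hessian of f at 0 has rank 0. Corank 2; j^3 = 3*(2*s + 3*t)^3 is a perfect cube, so E-series; the 4-jet and mu = 7 give E_7.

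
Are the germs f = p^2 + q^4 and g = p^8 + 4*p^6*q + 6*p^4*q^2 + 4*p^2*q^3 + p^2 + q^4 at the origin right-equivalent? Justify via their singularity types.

The Hessian of f at 0 has rank 1. Corank 1: A-series; mu = 3 gives A_3. The Hessian of g at 0 has rank 1. Corank 1: A-series; mu = 3 gives A_3. Both have type A_3, hence right-equivalent.

Yes.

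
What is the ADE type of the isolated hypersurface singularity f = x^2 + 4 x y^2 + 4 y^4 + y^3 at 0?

The Hessian of f at 0 has rank 1. Corank 1: A-series; mu = 2 gives A_2.

A2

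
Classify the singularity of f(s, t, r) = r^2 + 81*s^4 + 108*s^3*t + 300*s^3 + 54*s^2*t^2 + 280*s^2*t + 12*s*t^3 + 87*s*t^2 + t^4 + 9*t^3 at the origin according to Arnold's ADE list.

D_{5}

The Hessian of f at 0 has rank 1. Corank 2; j^3 = (3*s + t)*(10*s + 3*t)^2 has shape L^2 M (L != M), so D-series; mu = 5 gives D_5.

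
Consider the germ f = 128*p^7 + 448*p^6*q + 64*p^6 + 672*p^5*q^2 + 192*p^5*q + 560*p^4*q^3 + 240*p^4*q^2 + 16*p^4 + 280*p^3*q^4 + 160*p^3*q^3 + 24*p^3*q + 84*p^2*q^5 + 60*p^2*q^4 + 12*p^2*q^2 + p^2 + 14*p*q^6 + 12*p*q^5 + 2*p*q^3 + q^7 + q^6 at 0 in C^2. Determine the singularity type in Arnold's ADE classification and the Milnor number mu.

The Hessian of f at 0 is [[2, 0], [0, 0]] with rank 1, so corank 1. A Groebner basis of the Jacobian ideal J(f) in C{p,q} is {p*q + q^4, p*q^2 + p/6 + q^3/6, p^2}; counting standard monomials gives mu = 6. Corank 1: A-series; mu = 6 gives A_6.

Type A_6, Milnor number mu = 6.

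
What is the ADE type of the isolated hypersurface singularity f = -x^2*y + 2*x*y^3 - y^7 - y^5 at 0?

The Hessian of f at 0 is [[0, 0], [0, 0]] with rank 0, so corank 2. A Groebner basis of the Jacobian ideal J(f) in C{x,y} is {x^2*y^2 + x^2/7 - x*y^2/7, x^3 + x^2/7 - x*y^2/7, -x*y + y^3}; counting standard monomials gives mu = 8. Corank 2; j^3 = -x^2*y has shape L^2 M (L != M), so D-series; mu = 8 gives D_8.

D_8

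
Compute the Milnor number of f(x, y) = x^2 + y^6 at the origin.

5

The Hessian of f at 0 is [[2, 0], [0, 0]] with rank 1, so corank 1. A Groebner basis of the Jacobian ideal J(f) in C{x,y} is {y^5, x}; counting standard monomials gives mu = 5. Corank 1: A-series; mu = 5 gives A_5.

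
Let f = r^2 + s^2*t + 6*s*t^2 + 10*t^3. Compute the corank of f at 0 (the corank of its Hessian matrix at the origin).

Hessian at 0 has rank 1.

2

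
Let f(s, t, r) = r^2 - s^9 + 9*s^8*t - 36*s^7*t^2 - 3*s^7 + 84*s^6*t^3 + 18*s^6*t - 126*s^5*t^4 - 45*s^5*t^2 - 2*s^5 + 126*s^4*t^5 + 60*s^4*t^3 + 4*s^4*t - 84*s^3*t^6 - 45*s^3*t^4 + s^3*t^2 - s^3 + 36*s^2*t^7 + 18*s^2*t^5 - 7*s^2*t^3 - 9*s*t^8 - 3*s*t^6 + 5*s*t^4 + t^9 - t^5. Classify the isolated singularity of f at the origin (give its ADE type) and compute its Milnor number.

The Hessian of f at 0 is [[0, 0, 0], [0, 0, 0], [0, 0, 2]] with rank 1, so corank 2. A Groebner basis of the Jacobian ideal J(f) in C{s,t,r} is {-s^2/2 + s*t^3, -2*s^2 + t^4, s^3, s^2*t, r}; counting standard monomials gives mu = 8. Corank 2; j^3 = -s^3 is a perfect cube, so E-series; the 5-jet and mu = 8 give E_8.

Type E_{8}, Milnor number mu = 8.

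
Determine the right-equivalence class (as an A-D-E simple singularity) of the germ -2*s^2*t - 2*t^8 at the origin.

D9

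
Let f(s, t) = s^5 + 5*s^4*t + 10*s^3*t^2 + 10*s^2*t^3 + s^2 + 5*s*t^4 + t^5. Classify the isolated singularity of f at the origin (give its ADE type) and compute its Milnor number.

Type A4, Milnor number mu = 4.

The Hessian of f at 0 has rank 1. Corank 1: A-series; mu = 4 gives A_4.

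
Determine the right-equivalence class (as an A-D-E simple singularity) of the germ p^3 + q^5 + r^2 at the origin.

The Hessian of f at 0 is [[0, 0, 0], [0, 0, 0], [0, 0, 2]] with rank 1, so corank 2. A Groebner basis of the Jacobian ideal J(f) in C{p,q,r} is {q^4, p^2, r}; counting standard monomials gives mu = 8. Corank 2; j^3 = p^3 is a perfect cube, so E-series; the 5-jet and mu = 8 give E_8.

E8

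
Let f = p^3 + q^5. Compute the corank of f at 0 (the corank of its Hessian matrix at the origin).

2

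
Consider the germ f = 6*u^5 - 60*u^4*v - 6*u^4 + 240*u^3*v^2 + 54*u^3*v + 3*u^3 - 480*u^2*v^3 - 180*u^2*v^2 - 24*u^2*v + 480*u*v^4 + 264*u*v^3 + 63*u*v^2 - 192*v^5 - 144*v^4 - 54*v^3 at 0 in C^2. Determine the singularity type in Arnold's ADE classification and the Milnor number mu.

The Hessian of f at 0 has rank 0. Corank 2; j^3 = 3*(u - 3*v)^2*(u - 2*v) has shape L^2 M (L != M), so D-series; mu = 6 gives D_6.

Type D_{6}, Milnor number mu = 6.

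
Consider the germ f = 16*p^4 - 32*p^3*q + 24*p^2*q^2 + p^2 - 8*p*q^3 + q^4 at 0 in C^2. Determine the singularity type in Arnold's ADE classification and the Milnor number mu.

Type A3, Milnor number mu = 3.

The Hessian of f at 0 has rank 1. Corank 1: A-series; mu = 3 gives A_3.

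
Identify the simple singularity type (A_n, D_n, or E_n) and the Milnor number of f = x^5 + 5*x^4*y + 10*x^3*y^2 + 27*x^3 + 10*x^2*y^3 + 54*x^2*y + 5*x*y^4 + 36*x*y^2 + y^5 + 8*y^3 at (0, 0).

Type E_8, Milnor number mu = 8.

The Hessian of f at 0 is [[0, 0], [0, 0]] with rank 0, so corank 2. A Groebner basis of the Jacobian ideal J(f) in C{x,y} is {y^5, x*y^3 + 3*y^4/4, x^2 + 4*x*y/3 + 4*y^2/9}; counting standard monomials gives mu = 8. Corank 2; j^3 = (3*x + 2*y)^3 is a perfect cube, so E-series; the 5-jet and mu = 8 give E_8.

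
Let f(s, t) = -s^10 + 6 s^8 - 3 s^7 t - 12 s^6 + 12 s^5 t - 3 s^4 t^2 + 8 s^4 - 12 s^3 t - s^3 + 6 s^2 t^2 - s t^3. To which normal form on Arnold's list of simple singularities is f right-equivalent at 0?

E_7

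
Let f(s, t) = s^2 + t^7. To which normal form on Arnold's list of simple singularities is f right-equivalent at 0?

The Hessian of f at 0 has rank 1. Corank 1: A-series; mu = 6 gives A_6.

A_6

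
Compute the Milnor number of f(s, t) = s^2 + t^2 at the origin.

The Hessian of f at 0 has rank 2. Corank 0: nondegenerate Morse point, so A_1.

1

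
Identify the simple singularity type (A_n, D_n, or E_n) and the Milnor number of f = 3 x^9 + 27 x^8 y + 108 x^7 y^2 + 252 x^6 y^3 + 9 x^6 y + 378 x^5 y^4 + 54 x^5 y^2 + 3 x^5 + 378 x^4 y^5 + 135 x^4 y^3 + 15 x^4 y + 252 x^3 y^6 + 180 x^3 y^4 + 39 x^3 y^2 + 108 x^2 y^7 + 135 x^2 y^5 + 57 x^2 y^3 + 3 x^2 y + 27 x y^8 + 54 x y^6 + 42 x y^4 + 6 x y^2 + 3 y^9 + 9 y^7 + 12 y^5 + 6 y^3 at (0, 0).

Type D_{4}, Milnor number mu = 4.

The Hessian of f at 0 has rank 0. Corank 2; j^3 = 3*y*(x^2 + 2*x*y + 2*y^2) splits into three distinct lines over C (the quadratic factor has nonzero discriminant), so D_4.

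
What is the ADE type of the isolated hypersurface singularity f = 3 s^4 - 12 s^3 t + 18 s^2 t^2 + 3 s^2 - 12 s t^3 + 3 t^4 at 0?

A_{3}

The Hessian of f at 0 has rank 1. Corank 1: A-series; mu = 3 gives A_3.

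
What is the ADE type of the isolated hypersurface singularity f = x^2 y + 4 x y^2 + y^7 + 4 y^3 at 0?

D_8

The Hessian of f at 0 has rank 0. Corank 2; j^3 = y*(x + 2*y)^2 has shape L^2 M (L != M), so D-series; mu = 8 gives D_8.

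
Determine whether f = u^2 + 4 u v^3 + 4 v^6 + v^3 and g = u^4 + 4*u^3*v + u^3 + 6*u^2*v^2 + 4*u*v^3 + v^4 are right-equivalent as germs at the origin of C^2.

No.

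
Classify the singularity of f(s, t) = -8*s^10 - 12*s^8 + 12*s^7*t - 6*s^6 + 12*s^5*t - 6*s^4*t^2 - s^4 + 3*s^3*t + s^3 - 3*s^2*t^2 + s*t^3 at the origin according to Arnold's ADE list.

The Hessian of f at 0 has rank 0. Corank 2; j^3 = s^3 is a perfect cube, so E-series; the 4-jet and mu = 7 give E_7.

E_{7}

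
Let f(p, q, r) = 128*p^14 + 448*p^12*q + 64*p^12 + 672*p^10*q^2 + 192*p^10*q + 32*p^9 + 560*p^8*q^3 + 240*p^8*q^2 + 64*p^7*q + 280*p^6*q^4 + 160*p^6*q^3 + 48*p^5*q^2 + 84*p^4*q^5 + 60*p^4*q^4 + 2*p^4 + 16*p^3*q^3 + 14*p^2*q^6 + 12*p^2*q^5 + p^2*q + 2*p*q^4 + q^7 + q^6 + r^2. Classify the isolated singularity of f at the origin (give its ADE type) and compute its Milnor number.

The Hessian of f at 0 has rank 1. Corank 2; j^3 = p^2*q has shape L^2 M (L != M), so D-series; mu = 7 gives D_7.

Type D_7, Milnor number mu = 7.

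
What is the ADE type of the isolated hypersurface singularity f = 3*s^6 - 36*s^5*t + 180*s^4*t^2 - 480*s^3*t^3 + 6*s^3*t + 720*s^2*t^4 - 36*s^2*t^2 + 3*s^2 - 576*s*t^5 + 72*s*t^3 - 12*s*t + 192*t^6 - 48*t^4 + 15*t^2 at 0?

The Hessian of f at 0 is [[6, -12], [-12, 30]] with rank 2, so corank 0. A Groebner basis of the Jacobian ideal J(f) in C{s,t} is {s, t}; counting standard monomials gives mu = 1. Corank 0: nondegenerate Morse point, so A_1.

A1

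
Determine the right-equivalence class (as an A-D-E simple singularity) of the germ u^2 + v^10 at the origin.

A_{9}

The Hessian of f at 0 is [[2, 0], [0, 0]] with rank 1, so corank 1. A Groebner basis of the Jacobian ideal J(f) in C{u,v} is {v^9, u}; counting standard monomials gives mu = 9. Corank 1: A-series; mu = 9 gives A_9.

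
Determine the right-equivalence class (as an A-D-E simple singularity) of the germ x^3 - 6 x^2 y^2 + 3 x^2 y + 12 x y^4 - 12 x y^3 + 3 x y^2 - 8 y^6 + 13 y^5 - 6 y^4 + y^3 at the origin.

E8

The Hessian of f at 0 has rank 0. Corank 2; j^3 = (x + y)^3 is a perfect cube, so E-series; the 5-jet and mu = 8 give E_8.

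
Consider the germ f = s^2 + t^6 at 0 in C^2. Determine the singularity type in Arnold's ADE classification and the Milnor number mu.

The Hessian of f at 0 is [[2, 0], [0, 0]] with rank 1, so corank 1. A Groebner basis of the Jacobian ideal J(f) in C{s,t} is {t^5, s}; counting standard monomials gives mu = 5. Corank 1: A-series; mu = 5 gives A_5.

Type A5, Milnor number mu = 5.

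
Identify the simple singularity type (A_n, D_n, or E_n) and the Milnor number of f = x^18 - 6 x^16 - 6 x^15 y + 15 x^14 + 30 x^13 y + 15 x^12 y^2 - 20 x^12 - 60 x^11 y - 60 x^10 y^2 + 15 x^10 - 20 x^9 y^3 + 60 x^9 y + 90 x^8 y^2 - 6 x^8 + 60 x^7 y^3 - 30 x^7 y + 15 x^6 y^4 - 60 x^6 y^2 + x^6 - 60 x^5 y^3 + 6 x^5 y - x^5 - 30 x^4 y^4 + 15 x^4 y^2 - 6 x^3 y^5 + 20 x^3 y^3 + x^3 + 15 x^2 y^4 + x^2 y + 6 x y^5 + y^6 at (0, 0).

Type D_7, Milnor number mu = 7.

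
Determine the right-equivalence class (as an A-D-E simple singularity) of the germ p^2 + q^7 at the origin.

The Hessian of f at 0 is [[2, 0], [0, 0]] with rank 1, so corank 1. A Groebner basis of the Jacobian ideal J(f) in C{p,q} is {q^6, p}; counting standard monomials gives mu = 6. Corank 1: A-series; mu = 6 gives A_6.

A_6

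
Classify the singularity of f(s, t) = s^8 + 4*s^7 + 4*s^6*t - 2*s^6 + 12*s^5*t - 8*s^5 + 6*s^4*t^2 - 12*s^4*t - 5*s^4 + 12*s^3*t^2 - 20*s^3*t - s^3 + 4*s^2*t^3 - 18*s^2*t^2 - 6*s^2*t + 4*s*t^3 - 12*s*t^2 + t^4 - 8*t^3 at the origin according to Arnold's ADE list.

The Hessian of f at 0 is [[0, 0], [0, 0]] with rank 0, so corank 2. A Groebner basis of the Jacobian ideal J(f) in C{s,t} is {s^3 - 3*s^2/4 - 3*s*t - 3*t^2, s^2*t + s^2/2 + 2*s*t + 2*t^2, -5*s^2/16 + s*t^2 - 5*s*t/4 - 5*t^2/4, 3*s^2/16 + 3*s*t/4 + t^3 + 3*t^2/4}; counting standard monomials gives mu = 6. Corank 2; j^3 = -(s + 2*t)^3 is a perfect cube, so E-series; the 4-jet and mu = 6 give E_6.

E_{6}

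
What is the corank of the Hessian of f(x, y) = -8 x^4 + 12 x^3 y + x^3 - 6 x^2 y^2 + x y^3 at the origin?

2

The Hessian at 0 is [[0, 0], [0, 0]] of rank 0; hence corank 2.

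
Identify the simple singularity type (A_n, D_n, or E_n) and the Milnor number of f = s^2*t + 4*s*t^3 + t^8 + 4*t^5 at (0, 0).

Type D_9, Milnor number mu = 9.

The Hessian of f at 0 has rank 0. Corank 2; j^3 = s^2*t has shape L^2 M (L != M), so D-series; mu = 9 gives D_9.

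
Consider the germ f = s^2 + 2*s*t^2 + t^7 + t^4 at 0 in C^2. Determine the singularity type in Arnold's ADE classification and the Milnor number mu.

Type A_6, Milnor number mu = 6.

The Hessian of f at 0 is [[2, 0], [0, 0]] with rank 1, so corank 1. A Groebner basis of the Jacobian ideal J(f) in C{s,t} is {s^3, s + t^2}; counting standard monomials gives mu = 6. Corank 1: A-series; mu = 6 gives A_6.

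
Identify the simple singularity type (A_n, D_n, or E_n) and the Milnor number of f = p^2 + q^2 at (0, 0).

Type A_1, Milnor number mu = 1.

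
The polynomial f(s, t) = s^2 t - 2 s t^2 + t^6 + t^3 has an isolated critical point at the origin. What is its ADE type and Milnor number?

Type D_7, Milnor number mu = 7.

The Hessian of f at 0 has rank 0. Corank 2; j^3 = t*(s - t)^2 has shape L^2 M (L != M), so D-series; mu = 7 gives D_7.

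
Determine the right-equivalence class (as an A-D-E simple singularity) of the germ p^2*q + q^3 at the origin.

The Hessian of f at 0 has rank 0. Corank 2; j^3 = q*(p^2 + q^2) splits into three distinct lines over C (the quadratic factor has nonzero discriminant), so D_4.

D_4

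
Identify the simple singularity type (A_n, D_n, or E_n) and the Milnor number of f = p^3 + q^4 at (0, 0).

Type E6, Milnor number mu = 6.

The Hessian of f at 0 is [[0, 0], [0, 0]] with rank 0, so corank 2. A Groebner basis of the Jacobian ideal J(f) in C{p,q} is {q^3, p^2}; counting standard monomials gives mu = 6. Corank 2; j^3 = p^3 is a perfect cube, so E-series; the 4-jet and mu = 6 give E_6.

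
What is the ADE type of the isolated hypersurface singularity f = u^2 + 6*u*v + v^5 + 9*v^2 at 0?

A_{4}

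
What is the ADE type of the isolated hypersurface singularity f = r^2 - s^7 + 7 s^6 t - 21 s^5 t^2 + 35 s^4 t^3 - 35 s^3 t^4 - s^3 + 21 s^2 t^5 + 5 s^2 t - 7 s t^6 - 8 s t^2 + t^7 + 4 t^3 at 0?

D_{8}

The Hessian of f at 0 is [[0, 0, 0], [0, 0, 0], [0, 0, 2]] with rank 1, so corank 2. A Groebner basis of the Jacobian ideal J(f) in C{s,t,r} is {-s*t/7 + t^6 + 2*t^2/7, s*t^2 - 2*t^3, s^2 - 3*s*t + 2*t^2, r}; counting standard monomials gives mu = 8. Corank 2; j^3 = -(s - 2*t)^2*(s - t) has shape L^2 M (L != M), so D-series; mu = 8 gives D_8.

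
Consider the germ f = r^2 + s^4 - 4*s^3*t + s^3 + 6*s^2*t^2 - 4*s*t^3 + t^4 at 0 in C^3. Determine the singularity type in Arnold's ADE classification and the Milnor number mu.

Type E_6, Milnor number mu = 6.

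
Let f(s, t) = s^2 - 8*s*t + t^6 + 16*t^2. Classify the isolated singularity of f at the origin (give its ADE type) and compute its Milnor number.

Type A5, Milnor number mu = 5.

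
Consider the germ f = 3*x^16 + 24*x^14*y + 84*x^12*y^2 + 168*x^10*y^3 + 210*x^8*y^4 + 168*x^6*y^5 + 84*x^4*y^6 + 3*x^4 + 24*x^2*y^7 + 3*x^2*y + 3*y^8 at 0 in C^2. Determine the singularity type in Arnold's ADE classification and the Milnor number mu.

The Hessian of f at 0 has rank 0. Corank 2; j^3 = 3*x^2*y has shape L^2 M (L != M), so D-series; mu = 9 gives D_9.

Type D9, Milnor number mu = 9.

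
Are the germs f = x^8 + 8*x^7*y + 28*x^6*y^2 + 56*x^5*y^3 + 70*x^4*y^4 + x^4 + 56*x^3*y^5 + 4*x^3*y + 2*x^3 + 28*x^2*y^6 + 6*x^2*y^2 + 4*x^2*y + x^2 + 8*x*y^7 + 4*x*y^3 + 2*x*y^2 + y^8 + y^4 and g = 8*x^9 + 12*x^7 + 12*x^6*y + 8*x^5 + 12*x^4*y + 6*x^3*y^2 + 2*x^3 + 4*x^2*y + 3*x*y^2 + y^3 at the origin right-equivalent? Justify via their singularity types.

The Hessian of f at 0 has rank 1. Corank 1: A-series; mu = 7 gives A_7. The Hessian of g at 0 has rank 0. Corank 2; j^3 = (x + y)*(2*x^2 + 2*x*y + y^2) splits into three distinct lines over C (the quadratic factor has nonzero discriminant), so D_4. f is A_7 but g is D_4, hence not right-equivalent.

No.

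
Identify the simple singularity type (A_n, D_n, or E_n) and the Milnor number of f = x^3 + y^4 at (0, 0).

Type E_{6}, Milnor number mu = 6.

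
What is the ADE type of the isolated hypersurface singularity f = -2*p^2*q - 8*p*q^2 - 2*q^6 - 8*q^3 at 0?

D_7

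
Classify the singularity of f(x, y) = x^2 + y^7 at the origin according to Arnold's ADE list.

A_6

The Hessian of f at 0 is [[2, 0], [0, 0]] with rank 1, so corank 1. A Groebner basis of the Jacobian ideal J(f) in C{x,y} is {y^6, x}; counting standard monomials gives mu = 6. Corank 1: A-series; mu = 6 gives A_6.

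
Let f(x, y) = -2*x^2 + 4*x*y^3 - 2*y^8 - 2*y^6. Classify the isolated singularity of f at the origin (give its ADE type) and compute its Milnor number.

Type A7, Milnor number mu = 7.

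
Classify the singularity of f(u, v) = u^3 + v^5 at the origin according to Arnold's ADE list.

E_8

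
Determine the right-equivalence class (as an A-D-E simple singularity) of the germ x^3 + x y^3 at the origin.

E7

The Hessian of f at 0 is [[0, 0], [0, 0]] with rank 0, so corank 2. A Groebner basis of the Jacobian ideal J(f) in C{x,y} is {x^3, x*y^2, 3*x^2 + y^3}; counting standard monomials gives mu = 7. Corank 2; j^3 = x^3 is a perfect cube, so E-series; the 4-jet and mu = 7 give E_7.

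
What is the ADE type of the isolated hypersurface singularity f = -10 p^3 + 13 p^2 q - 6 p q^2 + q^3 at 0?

D_{4}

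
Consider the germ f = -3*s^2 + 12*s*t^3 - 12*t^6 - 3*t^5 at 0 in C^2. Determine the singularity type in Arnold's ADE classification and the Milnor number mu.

The Hessian of f at 0 has rank 1. Corank 1: A-series; mu = 4 gives A_4.

Type A_{4}, Milnor number mu = 4.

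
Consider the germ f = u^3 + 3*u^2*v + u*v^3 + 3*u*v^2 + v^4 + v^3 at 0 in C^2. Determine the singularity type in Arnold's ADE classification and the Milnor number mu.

Type E_7, Milnor number mu = 7.

The Hessian of f at 0 has rank 0. Corank 2; j^3 = (u + v)^3 is a perfect cube, so E-series; the 4-jet and mu = 7 give E_7.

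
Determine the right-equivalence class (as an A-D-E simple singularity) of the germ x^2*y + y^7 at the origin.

D8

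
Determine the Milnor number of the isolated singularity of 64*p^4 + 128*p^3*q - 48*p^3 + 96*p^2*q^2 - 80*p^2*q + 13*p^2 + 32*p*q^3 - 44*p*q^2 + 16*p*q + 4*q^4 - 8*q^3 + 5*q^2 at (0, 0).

The Hessian of f at 0 is [[26, 16], [16, 10]] with rank 2, so corank 0. A Groebner basis of the Jacobian ideal J(f) in C{p,q} is {p, q}; counting standard monomials gives mu = 1. Corank 0: nondegenerate Morse point, so A_1.

1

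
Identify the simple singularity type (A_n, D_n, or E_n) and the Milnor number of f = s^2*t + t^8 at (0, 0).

The Hessian of f at 0 has rank 0. Corank 2; j^3 = s^2*t has shape L^2 M (L != M), so D-series; mu = 9 gives D_9.

Type D_9, Milnor number mu = 9.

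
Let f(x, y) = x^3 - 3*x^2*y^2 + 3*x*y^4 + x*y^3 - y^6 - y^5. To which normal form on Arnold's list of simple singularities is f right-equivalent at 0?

The Hessian of f at 0 has rank 0. Corank 2; j^3 = x^3 is a perfect cube, so E-series; the 4-jet and mu = 7 give E_7.

E_{7}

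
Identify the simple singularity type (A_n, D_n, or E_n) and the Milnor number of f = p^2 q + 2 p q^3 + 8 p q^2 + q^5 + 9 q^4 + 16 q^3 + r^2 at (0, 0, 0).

Type D_5, Milnor number mu = 5.

The Hessian of f at 0 is [[0, 0, 0], [0, 0, 0], [0, 0, 2]] with rank 1, so corank 2. A Groebner basis of the Jacobian ideal J(f) in C{p,q,r} is {p*q^2 - 4*p*q - 16*q^2, p*q + q^3 + 4*q^2, p^2 + 4*p*q, r}; counting standard monomials gives mu = 5. Corank 2; j^3 = q*(p + 4*q)^2 has shape L^2 M (L != M), so D-series; mu = 5 gives D_5.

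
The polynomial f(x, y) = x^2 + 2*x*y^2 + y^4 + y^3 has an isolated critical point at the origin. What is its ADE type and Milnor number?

Type A_{2}, Milnor number mu = 2.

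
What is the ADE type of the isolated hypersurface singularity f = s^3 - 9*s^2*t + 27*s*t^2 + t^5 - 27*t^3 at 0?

E8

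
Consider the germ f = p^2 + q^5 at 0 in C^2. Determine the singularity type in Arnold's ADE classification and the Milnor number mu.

The Hessian of f at 0 has rank 1. Corank 1: A-series; mu = 4 gives A_4.

Type A_{4}, Milnor number mu = 4.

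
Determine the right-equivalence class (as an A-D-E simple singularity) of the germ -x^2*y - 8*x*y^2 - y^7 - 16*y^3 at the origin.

The Hessian of f at 0 has rank 0. Corank 2; j^3 = -y*(x + 4*y)^2 has shape L^2 M (L != M), so D-series; mu = 8 gives D_8.

D8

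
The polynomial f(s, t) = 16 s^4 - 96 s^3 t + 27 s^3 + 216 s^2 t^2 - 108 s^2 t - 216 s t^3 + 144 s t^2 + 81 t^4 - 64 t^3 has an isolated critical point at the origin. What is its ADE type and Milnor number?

Type E_{6}, Milnor number mu = 6.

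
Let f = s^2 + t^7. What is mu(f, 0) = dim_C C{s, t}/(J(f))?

The Hessian of f at 0 is [[2, 0], [0, 0]] with rank 1, so corank 1. A Groebner basis of the Jacobian ideal J(f) in C{s,t} is {t^6, s}; counting standard monomials gives mu = 6. Corank 1: A-series; mu = 6 gives A_6.

6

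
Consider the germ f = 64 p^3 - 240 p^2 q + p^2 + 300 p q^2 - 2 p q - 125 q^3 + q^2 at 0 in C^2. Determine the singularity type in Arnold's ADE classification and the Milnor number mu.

The Hessian of f at 0 is [[2, -2], [-2, 2]] with rank 1, so corank 1. A Groebner basis of the Jacobian ideal J(f) in C{p,q} is {q^2, p - q}; counting standard monomials gives mu = 2. Corank 1: A-series; mu = 2 gives A_2.

Type A_2, Milnor number mu = 2.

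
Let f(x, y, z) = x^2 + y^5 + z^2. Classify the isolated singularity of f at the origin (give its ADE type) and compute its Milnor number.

Type A4, Milnor number mu = 4.

The Hessian of f at 0 is [[2, 0, 0], [0, 0, 0], [0, 0, 2]] with rank 2, so corank 1. A Groebner basis of the Jacobian ideal J(f) in C{x,y,z} is {y^4, x, z}; counting standard monomials gives mu = 4. Corank 1: A-series; mu = 4 gives A_4.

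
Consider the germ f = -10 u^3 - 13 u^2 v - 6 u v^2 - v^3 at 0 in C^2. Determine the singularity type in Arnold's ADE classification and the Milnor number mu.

Type D_{4}, Milnor number mu = 4.

The Hessian of f at 0 has rank 0. Corank 2; j^3 = -(2*u + v)*(5*u^2 + 4*u*v + v^2) splits into three distinct lines over C (the quadratic factor has nonzero discriminant), so D_4.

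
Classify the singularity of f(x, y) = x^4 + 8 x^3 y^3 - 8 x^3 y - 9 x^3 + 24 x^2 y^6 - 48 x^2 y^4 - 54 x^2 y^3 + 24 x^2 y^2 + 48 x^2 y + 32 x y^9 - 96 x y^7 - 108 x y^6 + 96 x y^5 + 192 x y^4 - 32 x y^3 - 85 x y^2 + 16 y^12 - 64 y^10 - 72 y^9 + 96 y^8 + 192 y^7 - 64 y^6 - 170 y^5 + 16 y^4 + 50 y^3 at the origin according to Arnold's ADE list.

The Hessian of f at 0 has rank 0. Corank 2; j^3 = -(x - 2*y)*(3*x - 5*y)^2 has shape L^2 M (L != M), so D-series; mu = 5 gives D_5.

D5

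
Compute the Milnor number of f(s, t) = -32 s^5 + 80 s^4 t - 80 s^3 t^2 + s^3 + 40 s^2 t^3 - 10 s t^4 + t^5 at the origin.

The Hessian of f at 0 has rank 0. Corank 2; j^3 = s^3 is a perfect cube, so E-series; the 5-jet and mu = 8 give E_8.

8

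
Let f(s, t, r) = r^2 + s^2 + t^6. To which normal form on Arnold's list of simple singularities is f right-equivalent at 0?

The Hessian of f at 0 has rank 2. Corank 1: A-series; mu = 5 gives A_5.

A5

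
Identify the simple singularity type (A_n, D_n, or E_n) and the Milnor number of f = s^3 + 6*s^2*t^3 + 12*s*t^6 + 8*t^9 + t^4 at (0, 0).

Type E_6, Milnor number mu = 6.

The Hessian of f at 0 is [[0, 0], [0, 0]] with rank 0, so corank 2. A Groebner basis of the Jacobian ideal J(f) in C{s,t} is {t^3, s^2}; counting standard monomials gives mu = 6. Corank 2; j^3 = s^3 is a perfect cube, so E-series; the 4-jet and mu = 6 give E_6.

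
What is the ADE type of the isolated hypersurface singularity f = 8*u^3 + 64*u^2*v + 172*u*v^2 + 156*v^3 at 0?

The Hessian of f at 0 is [[0, 0], [0, 0]] with rank 0, so corank 2. A Groebner basis of the Jacobian ideal J(f) in C{u,v} is {v^3, u^2 - 23*v^2/2, u*v + 7*v^2/2}; counting standard monomials gives mu = 4. Corank 2; j^3 = 4*(u + 3*v)*(2*u^2 + 10*u*v + 13*v^2) splits into three distinct lines over C (the quadratic factor has nonzero discriminant), so D_4.

D_{4}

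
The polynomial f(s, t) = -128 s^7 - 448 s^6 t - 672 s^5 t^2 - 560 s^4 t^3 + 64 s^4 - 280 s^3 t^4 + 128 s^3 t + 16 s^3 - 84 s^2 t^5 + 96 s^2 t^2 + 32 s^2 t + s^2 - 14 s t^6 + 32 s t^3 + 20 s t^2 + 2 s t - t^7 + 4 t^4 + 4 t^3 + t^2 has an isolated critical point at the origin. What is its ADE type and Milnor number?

Type A_{6}, Milnor number mu = 6.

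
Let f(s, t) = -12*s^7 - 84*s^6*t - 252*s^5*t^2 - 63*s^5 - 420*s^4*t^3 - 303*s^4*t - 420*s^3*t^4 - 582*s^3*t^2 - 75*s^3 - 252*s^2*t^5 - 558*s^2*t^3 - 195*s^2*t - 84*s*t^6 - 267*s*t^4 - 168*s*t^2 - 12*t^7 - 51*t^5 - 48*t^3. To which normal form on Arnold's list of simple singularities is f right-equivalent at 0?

D_{6}

The Hessian of f at 0 has rank 0. Corank 2; j^3 = -3*(s + t)*(5*s + 4*t)^2 has shape L^2 M (L != M), so D-series; mu = 6 gives D_6.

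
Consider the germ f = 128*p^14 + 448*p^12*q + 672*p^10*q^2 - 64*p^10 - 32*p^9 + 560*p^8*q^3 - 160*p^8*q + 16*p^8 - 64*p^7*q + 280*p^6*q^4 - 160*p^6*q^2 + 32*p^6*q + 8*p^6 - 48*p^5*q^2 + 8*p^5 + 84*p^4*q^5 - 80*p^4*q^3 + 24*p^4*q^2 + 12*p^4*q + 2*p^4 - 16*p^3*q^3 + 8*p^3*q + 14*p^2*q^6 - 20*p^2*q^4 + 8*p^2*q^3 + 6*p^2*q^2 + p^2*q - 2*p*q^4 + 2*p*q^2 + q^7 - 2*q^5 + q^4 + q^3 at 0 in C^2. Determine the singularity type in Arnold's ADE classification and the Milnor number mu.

The Hessian of f at 0 has rank 0. Corank 2; j^3 = q*(p + q)^2 has shape L^2 M (L != M), so D-series; mu = 5 gives D_5.

Type D_{5}, Milnor number mu = 5.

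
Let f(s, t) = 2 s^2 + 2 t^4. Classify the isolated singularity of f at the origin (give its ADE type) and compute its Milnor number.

The Hessian of f at 0 has rank 1. Corank 1: A-series; mu = 3 gives A_3.

Type A_{3}, Milnor number mu = 3.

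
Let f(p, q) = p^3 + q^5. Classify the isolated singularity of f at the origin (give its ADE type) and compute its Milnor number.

The Hessian of f at 0 is [[0, 0], [0, 0]] with rank 0, so corank 2. A Groebner basis of the Jacobian ideal J(f) in C{p,q} is {q^4, p^2}; counting standard monomials gives mu = 8. Corank 2; j^3 = p^3 is a perfect cube, so E-series; the 5-jet and mu = 8 give E_8.

Type E_8, Milnor number mu = 8.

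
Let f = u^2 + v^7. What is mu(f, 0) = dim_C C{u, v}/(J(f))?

6

The Hessian of f at 0 is [[2, 0], [0, 0]] with rank 1, so corank 1. A Groebner basis of the Jacobian ideal J(f) in C{u,v} is {v^6, u}; counting standard monomials gives mu = 6. Corank 1: A-series; mu = 6 gives A_6.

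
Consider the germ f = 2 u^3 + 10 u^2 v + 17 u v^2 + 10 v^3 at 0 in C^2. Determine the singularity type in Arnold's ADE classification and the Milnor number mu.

The Hessian of f at 0 is [[0, 0], [0, 0]] with rank 0, so corank 2. A Groebner basis of the Jacobian ideal J(f) in C{u,v} is {v^3, u^2 - 11*v^2/2, u*v + 5*v^2/2}; counting standard monomials gives mu = 4. Corank 2; j^3 = (u + 2*v)*(2*u^2 + 6*u*v + 5*v^2) splits into three distinct lines over C (the quadratic factor has nonzero discriminant), so D_4.

Type D_{4}, Milnor number mu = 4.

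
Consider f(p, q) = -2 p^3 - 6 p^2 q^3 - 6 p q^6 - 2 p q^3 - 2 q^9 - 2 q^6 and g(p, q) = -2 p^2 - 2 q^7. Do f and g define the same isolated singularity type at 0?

No.

The Hessian of f at 0 has rank 0. Corank 2; j^3 = -2*p^3 is a perfect cube, so E-series; the 4-jet and mu = 7 give E_7. The Hessian of g at 0 has rank 1. Corank 1: A-series; mu = 6 gives A_6. f is E_7 but g is A_6, hence not right-equivalent.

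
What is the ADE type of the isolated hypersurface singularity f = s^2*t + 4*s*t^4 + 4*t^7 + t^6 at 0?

D_7

The Hessian of f at 0 has rank 0. Corank 2; j^3 = s^2*t has shape L^2 M (L != M), so D-series; mu = 7 gives D_7.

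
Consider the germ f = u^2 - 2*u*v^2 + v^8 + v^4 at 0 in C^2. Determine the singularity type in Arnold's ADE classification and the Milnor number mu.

Type A_{7}, Milnor number mu = 7.

The Hessian of f at 0 is [[2, 0], [0, 0]] with rank 1, so corank 1. A Groebner basis of the Jacobian ideal J(f) in C{u,v} is {u^4, u^3*v, -u + v^2}; counting standard monomials gives mu = 7. Corank 1: A-series; mu = 7 gives A_7.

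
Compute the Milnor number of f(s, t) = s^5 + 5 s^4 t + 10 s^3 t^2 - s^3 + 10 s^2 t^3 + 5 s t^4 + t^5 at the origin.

8

The Hessian of f at 0 is [[0, 0], [0, 0]] with rank 0, so corank 2. A Groebner basis of the Jacobian ideal J(f) in C{s,t} is {t^5, s*t^3 + t^4/4, s^2}; counting standard monomials gives mu = 8. Corank 2; j^3 = -s^3 is a perfect cube, so E-series; the 5-jet and mu = 8 give E_8.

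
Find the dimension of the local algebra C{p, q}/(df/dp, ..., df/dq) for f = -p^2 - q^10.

9

The Hessian of f at 0 has rank 1. Corank 1: A-series; mu = 9 gives A_9.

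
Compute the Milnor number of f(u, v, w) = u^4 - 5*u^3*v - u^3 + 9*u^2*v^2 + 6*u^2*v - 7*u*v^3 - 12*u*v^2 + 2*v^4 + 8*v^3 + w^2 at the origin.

7

The Hessian of f at 0 has rank 1. Corank 2; j^3 = -(u - 2*v)^3 is a perfect cube, so E-series; the 4-jet and mu = 7 give E_7.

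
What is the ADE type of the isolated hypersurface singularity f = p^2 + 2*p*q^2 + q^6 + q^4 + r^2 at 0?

A_5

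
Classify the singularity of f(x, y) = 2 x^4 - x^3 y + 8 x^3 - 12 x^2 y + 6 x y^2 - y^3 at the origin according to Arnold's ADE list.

The Hessian of f at 0 has rank 0. Corank 2; j^3 = (2*x - y)^3 is a perfect cube, so E-series; the 4-jet and mu = 7 give E_7.

E_{7}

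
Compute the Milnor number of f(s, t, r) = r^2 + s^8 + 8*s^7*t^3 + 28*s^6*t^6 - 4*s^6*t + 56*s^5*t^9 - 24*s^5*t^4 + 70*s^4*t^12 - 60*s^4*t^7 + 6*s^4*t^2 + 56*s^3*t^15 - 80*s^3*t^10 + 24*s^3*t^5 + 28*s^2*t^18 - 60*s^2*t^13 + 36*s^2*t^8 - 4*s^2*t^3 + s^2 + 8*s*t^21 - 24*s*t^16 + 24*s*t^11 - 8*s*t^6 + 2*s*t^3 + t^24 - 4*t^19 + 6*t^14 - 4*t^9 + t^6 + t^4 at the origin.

3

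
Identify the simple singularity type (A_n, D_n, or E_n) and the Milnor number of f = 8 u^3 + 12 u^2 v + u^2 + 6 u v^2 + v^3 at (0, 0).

Type A2, Milnor number mu = 2.

The Hessian of f at 0 has rank 1. Corank 1: A-series; mu = 2 gives A_2.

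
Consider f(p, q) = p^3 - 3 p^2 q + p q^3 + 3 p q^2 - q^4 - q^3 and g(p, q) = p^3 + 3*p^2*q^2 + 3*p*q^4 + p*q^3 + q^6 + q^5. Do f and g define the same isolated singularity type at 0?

Yes.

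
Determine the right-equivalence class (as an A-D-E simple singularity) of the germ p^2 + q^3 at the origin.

A_{2}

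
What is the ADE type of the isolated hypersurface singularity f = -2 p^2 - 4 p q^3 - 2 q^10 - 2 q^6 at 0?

A_9

The Hessian of f at 0 has rank 1. Corank 1: A-series; mu = 9 gives A_9.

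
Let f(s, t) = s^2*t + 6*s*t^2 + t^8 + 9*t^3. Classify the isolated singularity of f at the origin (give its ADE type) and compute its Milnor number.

The Hessian of f at 0 has rank 0. Corank 2; j^3 = t*(s + 3*t)^2 has shape L^2 M (L != M), so D-series; mu = 9 gives D_9.

Type D_9, Milnor number mu = 9.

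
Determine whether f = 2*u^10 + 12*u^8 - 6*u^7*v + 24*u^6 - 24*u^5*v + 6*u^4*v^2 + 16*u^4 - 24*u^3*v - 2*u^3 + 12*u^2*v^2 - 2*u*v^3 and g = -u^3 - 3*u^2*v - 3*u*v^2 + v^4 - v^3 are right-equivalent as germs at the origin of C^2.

No.

The Hessian of f at 0 has rank 0. Corank 2; j^3 = -2*u^3 is a perfect cube, so E-series; the 4-jet and mu = 7 give E_7. The Hessian of g at 0 has rank 0. Corank 2; j^3 = -(u + v)^3 is a perfect cube, so E-series; the 4-jet and mu = 6 give E_6. f is E_7 but g is E_6, hence not right-equivalent.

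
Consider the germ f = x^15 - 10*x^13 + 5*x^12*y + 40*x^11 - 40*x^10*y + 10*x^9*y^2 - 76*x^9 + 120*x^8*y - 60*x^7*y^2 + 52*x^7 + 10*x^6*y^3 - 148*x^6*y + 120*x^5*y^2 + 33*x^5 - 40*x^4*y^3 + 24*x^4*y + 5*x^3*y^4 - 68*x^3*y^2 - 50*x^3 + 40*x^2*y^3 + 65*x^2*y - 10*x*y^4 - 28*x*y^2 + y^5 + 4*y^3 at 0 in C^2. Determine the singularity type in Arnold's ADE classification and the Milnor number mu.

Type D6, Milnor number mu = 6.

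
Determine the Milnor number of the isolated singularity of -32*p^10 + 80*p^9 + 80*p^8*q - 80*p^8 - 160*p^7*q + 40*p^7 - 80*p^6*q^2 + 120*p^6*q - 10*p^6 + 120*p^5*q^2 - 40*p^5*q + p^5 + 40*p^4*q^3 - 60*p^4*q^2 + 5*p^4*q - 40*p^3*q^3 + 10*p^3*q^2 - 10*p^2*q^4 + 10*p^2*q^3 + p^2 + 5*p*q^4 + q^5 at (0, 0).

The Hessian of f at 0 has rank 1. Corank 1: A-series; mu = 4 gives A_4.

4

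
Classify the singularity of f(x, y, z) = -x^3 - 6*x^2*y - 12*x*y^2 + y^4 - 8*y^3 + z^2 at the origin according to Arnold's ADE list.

E_{6}

The Hessian of f at 0 is [[0, 0, 0], [0, 0, 0], [0, 0, 2]] with rank 1, so corank 2. A Groebner basis of the Jacobian ideal J(f) in C{x,y,z} is {y^3, x^2 + 4*x*y + 4*y^2, z}; counting standard monomials gives mu = 6. Corank 2; j^3 = -(x + 2*y)^3 is a perfect cube, so E-series; the 4-jet and mu = 6 give E_6.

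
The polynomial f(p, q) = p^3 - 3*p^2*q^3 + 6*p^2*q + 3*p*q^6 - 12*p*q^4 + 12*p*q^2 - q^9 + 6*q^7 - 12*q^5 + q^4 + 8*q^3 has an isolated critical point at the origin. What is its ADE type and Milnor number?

Type E_6, Milnor number mu = 6.

The Hessian of f at 0 has rank 0. Corank 2; j^3 = (p + 2*q)^3 is a perfect cube, so E-series; the 4-jet and mu = 6 give E_6.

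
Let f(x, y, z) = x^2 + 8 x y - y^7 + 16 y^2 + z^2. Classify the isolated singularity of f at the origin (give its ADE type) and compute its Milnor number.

The Hessian of f at 0 has rank 2. Corank 1: A-series; mu = 6 gives A_6.

Type A6, Milnor number mu = 6.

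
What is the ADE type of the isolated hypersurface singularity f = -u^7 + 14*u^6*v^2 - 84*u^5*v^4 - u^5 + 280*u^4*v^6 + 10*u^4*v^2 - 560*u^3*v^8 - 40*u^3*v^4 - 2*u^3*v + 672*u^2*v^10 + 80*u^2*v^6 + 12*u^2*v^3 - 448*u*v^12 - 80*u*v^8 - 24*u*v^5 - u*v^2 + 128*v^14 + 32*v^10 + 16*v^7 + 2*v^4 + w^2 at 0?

The Hessian of f at 0 is [[0, 0, 0], [0, 0, 0], [0, 0, 2]] with rank 1, so corank 2. A Groebner basis of the Jacobian ideal J(f) in C{u,v,w} is {u*v^3, v^4, u^3 + u*v + 4*v^3, u^2*v - 7*v^3 + v^2, w}; counting standard monomials gives mu = 8. Corank 2; j^3 = -u*v^2 has shape L^2 M (L != M), so D-series; mu = 8 gives D_8.

D_8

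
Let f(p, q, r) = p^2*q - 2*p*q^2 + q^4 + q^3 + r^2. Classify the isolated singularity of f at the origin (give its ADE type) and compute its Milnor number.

Type D5, Milnor number mu = 5.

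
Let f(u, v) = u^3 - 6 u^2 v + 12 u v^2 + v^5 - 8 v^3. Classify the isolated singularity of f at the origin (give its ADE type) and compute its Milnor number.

Type E_{8}, Milnor number mu = 8.

The Hessian of f at 0 is [[0, 0], [0, 0]] with rank 0, so corank 2. A Groebner basis of the Jacobian ideal J(f) in C{u,v} is {v^4, u^2 - 4*u*v + 4*v^2}; counting standard monomials gives mu = 8. Corank 2; j^3 = (u - 2*v)^3 is a perfect cube, so E-series; the 5-jet and mu = 8 give E_8.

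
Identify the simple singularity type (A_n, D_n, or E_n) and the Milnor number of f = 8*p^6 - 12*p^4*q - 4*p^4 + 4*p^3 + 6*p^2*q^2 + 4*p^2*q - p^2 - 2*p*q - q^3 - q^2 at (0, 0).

Type A_2, Milnor number mu = 2.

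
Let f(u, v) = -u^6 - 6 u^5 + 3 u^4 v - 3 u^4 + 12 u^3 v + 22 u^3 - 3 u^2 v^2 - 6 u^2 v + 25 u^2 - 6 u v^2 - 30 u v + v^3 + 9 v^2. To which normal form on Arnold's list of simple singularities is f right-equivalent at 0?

A_{2}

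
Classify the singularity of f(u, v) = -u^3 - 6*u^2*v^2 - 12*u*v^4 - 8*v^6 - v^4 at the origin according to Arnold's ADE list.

E6

The Hessian of f at 0 has rank 0. Corank 2; j^3 = -u^3 is a perfect cube, so E-series; the 4-jet and mu = 6 give E_6.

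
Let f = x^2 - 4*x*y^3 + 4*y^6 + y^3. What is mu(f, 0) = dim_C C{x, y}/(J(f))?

2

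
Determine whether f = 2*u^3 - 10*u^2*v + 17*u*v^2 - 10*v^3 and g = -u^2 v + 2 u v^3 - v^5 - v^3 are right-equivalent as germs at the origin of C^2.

Yes.

The Hessian of f at 0 has rank 0. Corank 2; j^3 = (u - 2*v)*(2*u^2 - 6*u*v + 5*v^2) splits into three distinct lines over C (the quadratic factor has nonzero discriminant), so D_4. The Hessian of g at 0 has rank 0. Corank 2; j^3 = -v*(u^2 + v^2) splits into three distinct lines over C (the quadratic factor has nonzero discriminant), so D_4. Both have type D_4, hence right-equivalent.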